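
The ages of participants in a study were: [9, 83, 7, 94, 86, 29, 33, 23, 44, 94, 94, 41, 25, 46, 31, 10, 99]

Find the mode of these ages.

94

Step 1: Count the frequency of each value:
  7: appears 1 time(s)
  9: appears 1 time(s)
  10: appears 1 time(s)
  23: appears 1 time(s)
  25: appears 1 time(s)
  29: appears 1 time(s)
  31: appears 1 time(s)
  33: appears 1 time(s)
  41: appears 1 time(s)
  44: appears 1 time(s)
  46: appears 1 time(s)
  83: appears 1 time(s)
  86: appears 1 time(s)
  94: appears 3 time(s)
  99: appears 1 time(s)
Step 2: The value 94 appears most frequently (3 times).
Step 3: Mode = 94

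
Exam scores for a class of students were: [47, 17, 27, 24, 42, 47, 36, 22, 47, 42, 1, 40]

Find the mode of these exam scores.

47

Step 1: Count the frequency of each value:
  1: appears 1 time(s)
  17: appears 1 time(s)
  22: appears 1 time(s)
  24: appears 1 time(s)
  27: appears 1 time(s)
  36: appears 1 time(s)
  40: appears 1 time(s)
  42: appears 2 time(s)
  47: appears 3 time(s)
Step 2: The value 47 appears most frequently (3 times).
Step 3: Mode = 47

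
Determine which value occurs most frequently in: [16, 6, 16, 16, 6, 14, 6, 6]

6

Step 1: Count the frequency of each value:
  6: appears 4 time(s)
  14: appears 1 time(s)
  16: appears 3 time(s)
Step 2: The value 6 appears most frequently (4 times).
Step 3: Mode = 6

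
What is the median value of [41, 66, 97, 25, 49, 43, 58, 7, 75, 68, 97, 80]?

62

Step 1: Sort the data in ascending order: [7, 25, 41, 43, 49, 58, 66, 68, 75, 80, 97, 97]
Step 2: The number of values is n = 12.
Step 3: Since n is even, the median is the average of positions 6 and 7:
  Median = (58 + 66) / 2 = 62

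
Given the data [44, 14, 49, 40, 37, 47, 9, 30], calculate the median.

38.5

Step 1: Sort the data in ascending order: [9, 14, 30, 37, 40, 44, 47, 49]
Step 2: The number of values is n = 8.
Step 3: Since n is even, the median is the average of positions 4 and 5:
  Median = (37 + 40) / 2 = 38.5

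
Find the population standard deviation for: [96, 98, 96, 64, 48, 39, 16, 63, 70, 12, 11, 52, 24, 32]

29.904

Step 1: Compute the mean: 51.5
Step 2: Sum of squared deviations from the mean: 12519.5
Step 3: Population variance = 12519.5 / 14 = 894.25
Step 4: Standard deviation = sqrt(894.25) = 29.904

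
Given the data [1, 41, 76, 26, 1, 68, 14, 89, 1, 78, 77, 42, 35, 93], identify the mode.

1

Step 1: Count the frequency of each value:
  1: appears 3 time(s)
  14: appears 1 time(s)
  26: appears 1 time(s)
  35: appears 1 time(s)
  41: appears 1 time(s)
  42: appears 1 time(s)
  68: appears 1 time(s)
  76: appears 1 time(s)
  77: appears 1 time(s)
  78: appears 1 time(s)
  89: appears 1 time(s)
  93: appears 1 time(s)
Step 2: The value 1 appears most frequently (3 times).
Step 3: Mode = 1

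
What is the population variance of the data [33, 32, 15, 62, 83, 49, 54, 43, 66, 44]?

339.29

Step 1: Compute the mean: (33 + 32 + 15 + 62 + 83 + 49 + 54 + 43 + 66 + 44) / 10 = 48.1
Step 2: Compute squared deviations from the mean:
  (33 - 48.1)^2 = 228.01
  (32 - 48.1)^2 = 259.21
  (15 - 48.1)^2 = 1095.61
  (62 - 48.1)^2 = 193.21
  (83 - 48.1)^2 = 1218.01
  (49 - 48.1)^2 = 0.81
  (54 - 48.1)^2 = 34.81
  (43 - 48.1)^2 = 26.01
  (66 - 48.1)^2 = 320.41
  (44 - 48.1)^2 = 16.81
Step 3: Sum of squared deviations = 3392.9
Step 4: Population variance = 3392.9 / 10 = 339.29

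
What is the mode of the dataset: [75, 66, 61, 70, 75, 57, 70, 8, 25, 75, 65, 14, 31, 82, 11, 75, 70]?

75

Step 1: Count the frequency of each value:
  8: appears 1 time(s)
  11: appears 1 time(s)
  14: appears 1 time(s)
  25: appears 1 time(s)
  31: appears 1 time(s)
  57: appears 1 time(s)
  61: appears 1 time(s)
  65: appears 1 time(s)
  66: appears 1 time(s)
  70: appears 3 time(s)
  75: appears 4 time(s)
  82: appears 1 time(s)
Step 2: The value 75 appears most frequently (4 times).
Step 3: Mode = 75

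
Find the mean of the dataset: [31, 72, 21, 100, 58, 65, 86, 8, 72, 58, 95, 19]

57.0833

Step 1: Sum all values: 31 + 72 + 21 + 100 + 58 + 65 + 86 + 8 + 72 + 58 + 95 + 19 = 685
Step 2: Count the number of values: n = 12
Step 3: Mean = sum / n = 685 / 12 = 57.0833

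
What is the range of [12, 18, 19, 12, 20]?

8

Step 1: Identify the maximum value: max = 20
Step 2: Identify the minimum value: min = 12
Step 3: Range = max - min = 20 - 12 = 8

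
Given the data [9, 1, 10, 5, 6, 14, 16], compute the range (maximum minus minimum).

15

Step 1: Identify the maximum value: max = 16
Step 2: Identify the minimum value: min = 1
Step 3: Range = max - min = 16 - 1 = 15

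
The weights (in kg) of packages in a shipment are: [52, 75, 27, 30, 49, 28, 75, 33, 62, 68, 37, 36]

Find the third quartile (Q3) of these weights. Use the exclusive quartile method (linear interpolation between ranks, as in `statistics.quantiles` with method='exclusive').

66.5

Step 1: Sort the data: [27, 28, 30, 33, 36, 37, 49, 52, 62, 68, 75, 75]
Step 2: n = 12
Step 3: Using the exclusive quartile method:
  Q1 = 30.75
  Q2 (median) = 43
  Q3 = 66.5
  IQR = Q3 - Q1 = 66.5 - 30.75 = 35.75
Step 4: Q3 = 66.5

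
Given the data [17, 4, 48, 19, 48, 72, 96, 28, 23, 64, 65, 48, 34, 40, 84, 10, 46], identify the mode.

48

Step 1: Count the frequency of each value:
  4: appears 1 time(s)
  10: appears 1 time(s)
  17: appears 1 time(s)
  19: appears 1 time(s)
  23: appears 1 time(s)
  28: appears 1 time(s)
  34: appears 1 time(s)
  40: appears 1 time(s)
  46: appears 1 time(s)
  48: appears 3 time(s)
  64: appears 1 time(s)
  65: appears 1 time(s)
  72: appears 1 time(s)
  84: appears 1 time(s)
  96: appears 1 time(s)
Step 2: The value 48 appears most frequently (3 times).
Step 3: Mode = 48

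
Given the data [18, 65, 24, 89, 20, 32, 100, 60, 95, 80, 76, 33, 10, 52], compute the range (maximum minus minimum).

90

Step 1: Identify the maximum value: max = 100
Step 2: Identify the minimum value: min = 10
Step 3: Range = max - min = 100 - 10 = 90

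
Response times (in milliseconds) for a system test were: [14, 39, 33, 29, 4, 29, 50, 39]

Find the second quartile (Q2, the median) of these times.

31

Step 1: Sort the data: [4, 14, 29, 29, 33, 39, 39, 50]
Step 2: n = 8
Step 3: Q2 is the median. Since n is even, it is the average of the values at positions 4 and 5:
  Q2 = (29 + 33) / 2 = 31
Step 4: Q2 = 31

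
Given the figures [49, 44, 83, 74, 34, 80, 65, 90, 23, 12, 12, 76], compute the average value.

53.5

Step 1: Sum all values: 49 + 44 + 83 + 74 + 34 + 80 + 65 + 90 + 23 + 12 + 12 + 76 = 642
Step 2: Count the number of values: n = 12
Step 3: Mean = sum / n = 642 / 12 = 53.5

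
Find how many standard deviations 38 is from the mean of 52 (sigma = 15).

-0.9333

Step 1: Recall the z-score formula: z = (x - mu) / sigma
Step 2: Substitute values: z = (38 - 52) / 15
Step 3: z = -14 / 15 = -0.9333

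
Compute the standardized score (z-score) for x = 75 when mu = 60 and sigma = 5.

3

Step 1: Recall the z-score formula: z = (x - mu) / sigma
Step 2: Substitute values: z = (75 - 60) / 5
Step 3: z = 15 / 5 = 3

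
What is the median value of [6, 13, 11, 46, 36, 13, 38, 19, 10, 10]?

13

Step 1: Sort the data in ascending order: [6, 10, 10, 11, 13, 13, 19, 36, 38, 46]
Step 2: The number of values is n = 10.
Step 3: Since n is even, the median is the average of positions 5 and 6:
  Median = (13 + 13) / 2 = 13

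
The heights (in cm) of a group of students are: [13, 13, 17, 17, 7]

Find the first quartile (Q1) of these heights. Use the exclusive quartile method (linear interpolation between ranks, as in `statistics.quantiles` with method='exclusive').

10

Step 1: Sort the data: [7, 13, 13, 17, 17]
Step 2: n = 5
Step 3: Using the exclusive quartile method:
  Q1 = 10
  Q2 (median) = 13
  Q3 = 17
  IQR = Q3 - Q1 = 17 - 10 = 7
Step 4: Q1 = 10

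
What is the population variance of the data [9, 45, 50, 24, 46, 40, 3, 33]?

272.9375

Step 1: Compute the mean: (9 + 45 + 50 + 24 + 46 + 40 + 3 + 33) / 8 = 31.25
Step 2: Compute squared deviations from the mean:
  (9 - 31.25)^2 = 495.0625
  (45 - 31.25)^2 = 189.0625
  (50 - 31.25)^2 = 351.5625
  (24 - 31.25)^2 = 52.5625
  (46 - 31.25)^2 = 217.5625
  (40 - 31.25)^2 = 76.5625
  (3 - 31.25)^2 = 798.0625
  (33 - 31.25)^2 = 3.0625
Step 3: Sum of squared deviations = 2183.5
Step 4: Population variance = 2183.5 / 8 = 272.9375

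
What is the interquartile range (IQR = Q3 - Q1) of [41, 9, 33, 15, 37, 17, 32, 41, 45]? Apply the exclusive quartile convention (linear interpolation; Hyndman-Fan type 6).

25

Step 1: Sort the data: [9, 15, 17, 32, 33, 37, 41, 41, 45]
Step 2: n = 9
Step 3: Using the exclusive quartile method:
  Q1 = 16
  Q2 (median) = 33
  Q3 = 41
  IQR = Q3 - Q1 = 41 - 16 = 25
Step 4: IQR = 25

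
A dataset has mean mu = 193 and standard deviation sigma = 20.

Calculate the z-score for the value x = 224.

1.55

Step 1: Recall the z-score formula: z = (x - mu) / sigma
Step 2: Substitute values: z = (224 - 193) / 20
Step 3: z = 31 / 20 = 1.55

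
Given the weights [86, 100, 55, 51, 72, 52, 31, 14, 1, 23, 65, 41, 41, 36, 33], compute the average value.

46.7333

Step 1: Sum all values: 86 + 100 + 55 + 51 + 72 + 52 + 31 + 14 + 1 + 23 + 65 + 41 + 41 + 36 + 33 = 701
Step 2: Count the number of values: n = 15
Step 3: Mean = sum / n = 701 / 15 = 46.7333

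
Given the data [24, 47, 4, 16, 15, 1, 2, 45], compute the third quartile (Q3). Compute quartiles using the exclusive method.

39.75

Step 1: Sort the data: [1, 2, 4, 15, 16, 24, 45, 47]
Step 2: n = 8
Step 3: Using the exclusive quartile method:
  Q1 = 2.5
  Q2 (median) = 15.5
  Q3 = 39.75
  IQR = Q3 - Q1 = 39.75 - 2.5 = 37.25
Step 4: Q3 = 39.75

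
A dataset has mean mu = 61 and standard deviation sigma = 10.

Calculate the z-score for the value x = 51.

-1

Step 1: Recall the z-score formula: z = (x - mu) / sigma
Step 2: Substitute values: z = (51 - 61) / 10
Step 3: z = -10 / 10 = -1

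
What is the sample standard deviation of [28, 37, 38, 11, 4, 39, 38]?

14.5308

Step 1: Compute the mean: 27.8571
Step 2: Sum of squared deviations from the mean: 1266.8571
Step 3: Sample variance = 1266.8571 / 6 = 211.1429
Step 4: Standard deviation = sqrt(211.1429) = 14.5308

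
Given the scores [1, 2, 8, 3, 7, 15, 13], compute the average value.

7

Step 1: Sum all values: 1 + 2 + 8 + 3 + 7 + 15 + 13 = 49
Step 2: Count the number of values: n = 7
Step 3: Mean = sum / n = 49 / 7 = 7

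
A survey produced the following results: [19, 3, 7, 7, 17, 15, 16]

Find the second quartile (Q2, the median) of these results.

15

Step 1: Sort the data: [3, 7, 7, 15, 16, 17, 19]
Step 2: n = 7
Step 3: Q2 is the median. Since n is odd, it is the middle value at position 4: 15
Step 4: Q2 = 15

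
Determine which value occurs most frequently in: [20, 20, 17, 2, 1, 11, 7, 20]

20

Step 1: Count the frequency of each value:
  1: appears 1 time(s)
  2: appears 1 time(s)
  7: appears 1 time(s)
  11: appears 1 time(s)
  17: appears 1 time(s)
  20: appears 3 time(s)
Step 2: The value 20 appears most frequently (3 times).
Step 3: Mode = 20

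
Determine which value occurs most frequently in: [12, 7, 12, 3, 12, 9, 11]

12

Step 1: Count the frequency of each value:
  3: appears 1 time(s)
  7: appears 1 time(s)
  9: appears 1 time(s)
  11: appears 1 time(s)
  12: appears 3 time(s)
Step 2: The value 12 appears most frequently (3 times).
Step 3: Mode = 12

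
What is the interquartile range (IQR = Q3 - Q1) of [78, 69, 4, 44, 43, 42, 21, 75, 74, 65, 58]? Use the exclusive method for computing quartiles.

32

Step 1: Sort the data: [4, 21, 42, 43, 44, 58, 65, 69, 74, 75, 78]
Step 2: n = 11
Step 3: Using the exclusive quartile method:
  Q1 = 42
  Q2 (median) = 58
  Q3 = 74
  IQR = Q3 - Q1 = 74 - 42 = 32
Step 4: IQR = 32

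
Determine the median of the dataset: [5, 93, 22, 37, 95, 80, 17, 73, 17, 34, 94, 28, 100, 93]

55

Step 1: Sort the data in ascending order: [5, 17, 17, 22, 28, 34, 37, 73, 80, 93, 93, 94, 95, 100]
Step 2: The number of values is n = 14.
Step 3: Since n is even, the median is the average of positions 7 and 8:
  Median = (37 + 73) / 2 = 55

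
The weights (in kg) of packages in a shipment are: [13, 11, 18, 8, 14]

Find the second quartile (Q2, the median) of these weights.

13

Step 1: Sort the data: [8, 11, 13, 14, 18]
Step 2: n = 5
Step 3: Q2 is the median. Since n is odd, it is the middle value at position 3: 13
Step 4: Q2 = 13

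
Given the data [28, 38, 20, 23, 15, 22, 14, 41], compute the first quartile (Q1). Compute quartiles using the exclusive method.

16.25

Step 1: Sort the data: [14, 15, 20, 22, 23, 28, 38, 41]
Step 2: n = 8
Step 3: Using the exclusive quartile method:
  Q1 = 16.25
  Q2 (median) = 22.5
  Q3 = 35.5
  IQR = Q3 - Q1 = 35.5 - 16.25 = 19.25
Step 4: Q1 = 16.25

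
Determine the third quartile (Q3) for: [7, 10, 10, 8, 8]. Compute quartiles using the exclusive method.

10

Step 1: Sort the data: [7, 8, 8, 10, 10]
Step 2: n = 5
Step 3: Using the exclusive quartile method:
  Q1 = 7.5
  Q2 (median) = 8
  Q3 = 10
  IQR = Q3 - Q1 = 10 - 7.5 = 2.5
Step 4: Q3 = 10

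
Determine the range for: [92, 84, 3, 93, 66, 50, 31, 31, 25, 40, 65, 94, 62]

91

Step 1: Identify the maximum value: max = 94
Step 2: Identify the minimum value: min = 3
Step 3: Range = max - min = 94 - 3 = 91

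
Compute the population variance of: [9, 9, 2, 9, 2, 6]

9.8056

Step 1: Compute the mean: (9 + 9 + 2 + 9 + 2 + 6) / 6 = 6.1667
Step 2: Compute squared deviations from the mean:
  (9 - 6.1667)^2 = 8.0278
  (9 - 6.1667)^2 = 8.0278
  (2 - 6.1667)^2 = 17.3611
  (9 - 6.1667)^2 = 8.0278
  (2 - 6.1667)^2 = 17.3611
  (6 - 6.1667)^2 = 0.0278
Step 3: Sum of squared deviations = 58.8333
Step 4: Population variance = 58.8333 / 6 = 9.8056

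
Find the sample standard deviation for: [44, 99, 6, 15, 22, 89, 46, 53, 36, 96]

33.725

Step 1: Compute the mean: 50.6
Step 2: Sum of squared deviations from the mean: 10236.4
Step 3: Sample variance = 10236.4 / 9 = 1137.3778
Step 4: Standard deviation = sqrt(1137.3778) = 33.725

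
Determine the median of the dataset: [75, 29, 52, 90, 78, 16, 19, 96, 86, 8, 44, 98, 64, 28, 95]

64

Step 1: Sort the data in ascending order: [8, 16, 19, 28, 29, 44, 52, 64, 75, 78, 86, 90, 95, 96, 98]
Step 2: The number of values is n = 15.
Step 3: Since n is odd, the median is the middle value at position 8: 64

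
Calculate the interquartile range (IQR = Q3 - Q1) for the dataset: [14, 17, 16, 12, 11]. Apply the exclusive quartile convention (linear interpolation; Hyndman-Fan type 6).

5

Step 1: Sort the data: [11, 12, 14, 16, 17]
Step 2: n = 5
Step 3: Using the exclusive quartile method:
  Q1 = 11.5
  Q2 (median) = 14
  Q3 = 16.5
  IQR = Q3 - Q1 = 16.5 - 11.5 = 5
Step 4: IQR = 5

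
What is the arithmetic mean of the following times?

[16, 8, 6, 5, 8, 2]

7.5

Step 1: Sum all values: 16 + 8 + 6 + 5 + 8 + 2 = 45
Step 2: Count the number of values: n = 6
Step 3: Mean = sum / n = 45 / 6 = 7.5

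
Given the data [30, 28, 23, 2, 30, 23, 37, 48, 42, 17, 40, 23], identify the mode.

23

Step 1: Count the frequency of each value:
  2: appears 1 time(s)
  17: appears 1 time(s)
  23: appears 3 time(s)
  28: appears 1 time(s)
  30: appears 2 time(s)
  37: appears 1 time(s)
  40: appears 1 time(s)
  42: appears 1 time(s)
  48: appears 1 time(s)
Step 2: The value 23 appears most frequently (3 times).
Step 3: Mode = 23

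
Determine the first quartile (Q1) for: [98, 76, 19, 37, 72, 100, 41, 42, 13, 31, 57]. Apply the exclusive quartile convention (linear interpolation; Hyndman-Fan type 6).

31

Step 1: Sort the data: [13, 19, 31, 37, 41, 42, 57, 72, 76, 98, 100]
Step 2: n = 11
Step 3: Using the exclusive quartile method:
  Q1 = 31
  Q2 (median) = 42
  Q3 = 76
  IQR = Q3 - Q1 = 76 - 31 = 45
Step 4: Q1 = 31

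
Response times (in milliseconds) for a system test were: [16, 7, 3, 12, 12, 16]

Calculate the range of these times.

13

Step 1: Identify the maximum value: max = 16
Step 2: Identify the minimum value: min = 3
Step 3: Range = max - min = 16 - 3 = 13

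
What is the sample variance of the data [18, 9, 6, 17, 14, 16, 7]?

24.9524

Step 1: Compute the mean: (18 + 9 + 6 + 17 + 14 + 16 + 7) / 7 = 12.4286
Step 2: Compute squared deviations from the mean:
  (18 - 12.4286)^2 = 31.0408
  (9 - 12.4286)^2 = 11.7551
  (6 - 12.4286)^2 = 41.3265
  (17 - 12.4286)^2 = 20.898
  (14 - 12.4286)^2 = 2.4694
  (16 - 12.4286)^2 = 12.7551
  (7 - 12.4286)^2 = 29.4694
Step 3: Sum of squared deviations = 149.7143
Step 4: Sample variance = 149.7143 / 6 = 24.9524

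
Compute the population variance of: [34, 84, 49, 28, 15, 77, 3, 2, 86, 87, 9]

1107.719

Step 1: Compute the mean: (34 + 84 + 49 + 28 + 15 + 77 + 3 + 2 + 86 + 87 + 9) / 11 = 43.0909
Step 2: Compute squared deviations from the mean:
  (34 - 43.0909)^2 = 82.6446
  (84 - 43.0909)^2 = 1673.5537
  (49 - 43.0909)^2 = 34.9174
  (28 - 43.0909)^2 = 227.7355
  (15 - 43.0909)^2 = 789.0992
  (77 - 43.0909)^2 = 1149.8264
  (3 - 43.0909)^2 = 1607.281
  (2 - 43.0909)^2 = 1688.4628
  (86 - 43.0909)^2 = 1841.1901
  (87 - 43.0909)^2 = 1928.0083
  (9 - 43.0909)^2 = 1162.1901
Step 3: Sum of squared deviations = 12184.9091
Step 4: Population variance = 12184.9091 / 11 = 1107.719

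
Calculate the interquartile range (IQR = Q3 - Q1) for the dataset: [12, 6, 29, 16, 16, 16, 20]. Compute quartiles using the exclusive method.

8

Step 1: Sort the data: [6, 12, 16, 16, 16, 20, 29]
Step 2: n = 7
Step 3: Using the exclusive quartile method:
  Q1 = 12
  Q2 (median) = 16
  Q3 = 20
  IQR = Q3 - Q1 = 20 - 12 = 8
Step 4: IQR = 8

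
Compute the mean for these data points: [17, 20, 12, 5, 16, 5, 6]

11.5714

Step 1: Sum all values: 17 + 20 + 12 + 5 + 16 + 5 + 6 = 81
Step 2: Count the number of values: n = 7
Step 3: Mean = sum / n = 81 / 7 = 11.5714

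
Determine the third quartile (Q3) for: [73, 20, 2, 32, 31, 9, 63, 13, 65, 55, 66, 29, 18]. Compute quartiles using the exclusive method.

64

Step 1: Sort the data: [2, 9, 13, 18, 20, 29, 31, 32, 55, 63, 65, 66, 73]
Step 2: n = 13
Step 3: Using the exclusive quartile method:
  Q1 = 15.5
  Q2 (median) = 31
  Q3 = 64
  IQR = Q3 - Q1 = 64 - 15.5 = 48.5
Step 4: Q3 = 64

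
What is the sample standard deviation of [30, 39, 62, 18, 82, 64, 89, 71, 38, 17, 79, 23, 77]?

26.2774

Step 1: Compute the mean: 53
Step 2: Sum of squared deviations from the mean: 8286
Step 3: Sample variance = 8286 / 12 = 690.5
Step 4: Standard deviation = sqrt(690.5) = 26.2774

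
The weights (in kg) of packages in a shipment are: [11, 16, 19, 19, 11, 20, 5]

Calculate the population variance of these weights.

26.8163

Step 1: Compute the mean: (11 + 16 + 19 + 19 + 11 + 20 + 5) / 7 = 14.4286
Step 2: Compute squared deviations from the mean:
  (11 - 14.4286)^2 = 11.7551
  (16 - 14.4286)^2 = 2.4694
  (19 - 14.4286)^2 = 20.898
  (19 - 14.4286)^2 = 20.898
  (11 - 14.4286)^2 = 11.7551
  (20 - 14.4286)^2 = 31.0408
  (5 - 14.4286)^2 = 88.898
Step 3: Sum of squared deviations = 187.7143
Step 4: Population variance = 187.7143 / 7 = 26.8163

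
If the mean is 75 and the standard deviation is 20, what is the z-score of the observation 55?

-1

Step 1: Recall the z-score formula: z = (x - mu) / sigma
Step 2: Substitute values: z = (55 - 75) / 20
Step 3: z = -20 / 20 = -1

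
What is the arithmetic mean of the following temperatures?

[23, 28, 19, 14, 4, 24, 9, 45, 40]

22.8889

Step 1: Sum all values: 23 + 28 + 19 + 14 + 4 + 24 + 9 + 45 + 40 = 206
Step 2: Count the number of values: n = 9
Step 3: Mean = sum / n = 206 / 9 = 22.8889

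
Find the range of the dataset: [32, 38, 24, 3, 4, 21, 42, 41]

39

Step 1: Identify the maximum value: max = 42
Step 2: Identify the minimum value: min = 3
Step 3: Range = max - min = 42 - 3 = 39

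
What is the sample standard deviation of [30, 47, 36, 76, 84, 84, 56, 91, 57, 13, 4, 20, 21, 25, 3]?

30.1327

Step 1: Compute the mean: 43.1333
Step 2: Sum of squared deviations from the mean: 12711.7333
Step 3: Sample variance = 12711.7333 / 14 = 907.981
Step 4: Standard deviation = sqrt(907.981) = 30.1327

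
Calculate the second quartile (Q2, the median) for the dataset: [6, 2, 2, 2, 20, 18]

4

Step 1: Sort the data: [2, 2, 2, 6, 18, 20]
Step 2: n = 6
Step 3: Q2 is the median. Since n is even, it is the average of the values at positions 3 and 4:
  Q2 = (2 + 6) / 2 = 4
Step 4: Q2 = 4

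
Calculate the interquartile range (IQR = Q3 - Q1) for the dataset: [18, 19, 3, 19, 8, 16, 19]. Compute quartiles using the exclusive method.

11

Step 1: Sort the data: [3, 8, 16, 18, 19, 19, 19]
Step 2: n = 7
Step 3: Using the exclusive quartile method:
  Q1 = 8
  Q2 (median) = 18
  Q3 = 19
  IQR = Q3 - Q1 = 19 - 8 = 11
Step 4: IQR = 11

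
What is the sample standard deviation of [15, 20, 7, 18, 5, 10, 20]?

6.2412

Step 1: Compute the mean: 13.5714
Step 2: Sum of squared deviations from the mean: 233.7143
Step 3: Sample variance = 233.7143 / 6 = 38.9524
Step 4: Standard deviation = sqrt(38.9524) = 6.2412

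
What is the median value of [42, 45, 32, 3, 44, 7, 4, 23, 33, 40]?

32.5

Step 1: Sort the data in ascending order: [3, 4, 7, 23, 32, 33, 40, 42, 44, 45]
Step 2: The number of values is n = 10.
Step 3: Since n is even, the median is the average of positions 5 and 6:
  Median = (32 + 33) / 2 = 32.5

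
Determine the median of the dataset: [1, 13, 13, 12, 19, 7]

12.5

Step 1: Sort the data in ascending order: [1, 7, 12, 13, 13, 19]
Step 2: The number of values is n = 6.
Step 3: Since n is even, the median is the average of positions 3 and 4:
  Median = (12 + 13) / 2 = 12.5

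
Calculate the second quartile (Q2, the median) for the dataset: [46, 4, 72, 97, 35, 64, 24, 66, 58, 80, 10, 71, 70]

64

Step 1: Sort the data: [4, 10, 24, 35, 46, 58, 64, 66, 70, 71, 72, 80, 97]
Step 2: n = 13
Step 3: Q2 is the median. Since n is odd, it is the middle value at position 7: 64
Step 4: Q2 = 64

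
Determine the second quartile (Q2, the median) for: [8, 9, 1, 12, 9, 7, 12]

9

Step 1: Sort the data: [1, 7, 8, 9, 9, 12, 12]
Step 2: n = 7
Step 3: Q2 is the median. Since n is odd, it is the middle value at position 4: 9
Step 4: Q2 = 9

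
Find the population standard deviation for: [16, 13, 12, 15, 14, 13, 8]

2.3905

Step 1: Compute the mean: 13
Step 2: Sum of squared deviations from the mean: 40
Step 3: Population variance = 40 / 7 = 5.7143
Step 4: Standard deviation = sqrt(5.7143) = 2.3905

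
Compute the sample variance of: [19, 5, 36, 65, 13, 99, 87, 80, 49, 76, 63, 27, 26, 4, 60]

964.3524

Step 1: Compute the mean: (19 + 5 + 36 + 65 + 13 + 99 + 87 + 80 + 49 + 76 + 63 + 27 + 26 + 4 + 60) / 15 = 47.2667
Step 2: Compute squared deviations from the mean:
  (19 - 47.2667)^2 = 799.0044
  (5 - 47.2667)^2 = 1786.4711
  (36 - 47.2667)^2 = 126.9378
  (65 - 47.2667)^2 = 314.4711
  (13 - 47.2667)^2 = 1174.2044
  (99 - 47.2667)^2 = 2676.3378
  (87 - 47.2667)^2 = 1578.7378
  (80 - 47.2667)^2 = 1071.4711
  (49 - 47.2667)^2 = 3.0044
  (76 - 47.2667)^2 = 825.6044
  (63 - 47.2667)^2 = 247.5378
  (27 - 47.2667)^2 = 410.7378
  (26 - 47.2667)^2 = 452.2711
  (4 - 47.2667)^2 = 1872.0044
  (60 - 47.2667)^2 = 162.1378
Step 3: Sum of squared deviations = 13500.9333
Step 4: Sample variance = 13500.9333 / 14 = 964.3524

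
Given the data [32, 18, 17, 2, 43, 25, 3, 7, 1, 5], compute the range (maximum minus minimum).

42

Step 1: Identify the maximum value: max = 43
Step 2: Identify the minimum value: min = 1
Step 3: Range = max - min = 43 - 1 = 42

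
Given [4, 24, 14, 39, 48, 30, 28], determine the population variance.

185.9184

Step 1: Compute the mean: (4 + 24 + 14 + 39 + 48 + 30 + 28) / 7 = 26.7143
Step 2: Compute squared deviations from the mean:
  (4 - 26.7143)^2 = 515.9388
  (24 - 26.7143)^2 = 7.3673
  (14 - 26.7143)^2 = 161.6531
  (39 - 26.7143)^2 = 150.9388
  (48 - 26.7143)^2 = 453.0816
  (30 - 26.7143)^2 = 10.7959
  (28 - 26.7143)^2 = 1.6531
Step 3: Sum of squared deviations = 1301.4286
Step 4: Population variance = 1301.4286 / 7 = 185.9184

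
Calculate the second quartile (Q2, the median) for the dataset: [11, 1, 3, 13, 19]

11

Step 1: Sort the data: [1, 3, 11, 13, 19]
Step 2: n = 5
Step 3: Q2 is the median. Since n is odd, it is the middle value at position 3: 11
Step 4: Q2 = 11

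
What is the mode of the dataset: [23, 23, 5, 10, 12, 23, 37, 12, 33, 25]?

23

Step 1: Count the frequency of each value:
  5: appears 1 time(s)
  10: appears 1 time(s)
  12: appears 2 time(s)
  23: appears 3 time(s)
  25: appears 1 time(s)
  33: appears 1 time(s)
  37: appears 1 time(s)
Step 2: The value 23 appears most frequently (3 times).
Step 3: Mode = 23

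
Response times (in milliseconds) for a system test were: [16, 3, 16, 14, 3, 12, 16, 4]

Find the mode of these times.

16

Step 1: Count the frequency of each value:
  3: appears 2 time(s)
  4: appears 1 time(s)
  12: appears 1 time(s)
  14: appears 1 time(s)
  16: appears 3 time(s)
Step 2: The value 16 appears most frequently (3 times).
Step 3: Mode = 16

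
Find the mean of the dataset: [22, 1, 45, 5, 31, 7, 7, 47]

20.625

Step 1: Sum all values: 22 + 1 + 45 + 5 + 31 + 7 + 7 + 47 = 165
Step 2: Count the number of values: n = 8
Step 3: Mean = sum / n = 165 / 8 = 20.625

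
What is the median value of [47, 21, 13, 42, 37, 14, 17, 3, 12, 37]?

19

Step 1: Sort the data in ascending order: [3, 12, 13, 14, 17, 21, 37, 37, 42, 47]
Step 2: The number of values is n = 10.
Step 3: Since n is even, the median is the average of positions 5 and 6:
  Median = (17 + 21) / 2 = 19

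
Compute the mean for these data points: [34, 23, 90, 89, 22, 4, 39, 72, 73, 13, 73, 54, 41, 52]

48.5

Step 1: Sum all values: 34 + 23 + 90 + 89 + 22 + 4 + 39 + 72 + 73 + 13 + 73 + 54 + 41 + 52 = 679
Step 2: Count the number of values: n = 14
Step 3: Mean = sum / n = 679 / 14 = 48.5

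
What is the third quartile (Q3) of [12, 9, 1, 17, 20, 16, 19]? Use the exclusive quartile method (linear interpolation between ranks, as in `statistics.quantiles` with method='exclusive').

19

Step 1: Sort the data: [1, 9, 12, 16, 17, 19, 20]
Step 2: n = 7
Step 3: Using the exclusive quartile method:
  Q1 = 9
  Q2 (median) = 16
  Q3 = 19
  IQR = Q3 - Q1 = 19 - 9 = 10
Step 4: Q3 = 19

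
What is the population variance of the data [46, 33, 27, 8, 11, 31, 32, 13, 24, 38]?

137.61

Step 1: Compute the mean: (46 + 33 + 27 + 8 + 11 + 31 + 32 + 13 + 24 + 38) / 10 = 26.3
Step 2: Compute squared deviations from the mean:
  (46 - 26.3)^2 = 388.09
  (33 - 26.3)^2 = 44.89
  (27 - 26.3)^2 = 0.49
  (8 - 26.3)^2 = 334.89
  (11 - 26.3)^2 = 234.09
  (31 - 26.3)^2 = 22.09
  (32 - 26.3)^2 = 32.49
  (13 - 26.3)^2 = 176.89
  (24 - 26.3)^2 = 5.29
  (38 - 26.3)^2 = 136.89
Step 3: Sum of squared deviations = 1376.1
Step 4: Population variance = 1376.1 / 10 = 137.61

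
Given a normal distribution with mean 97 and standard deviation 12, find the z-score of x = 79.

-1.5

Step 1: Recall the z-score formula: z = (x - mu) / sigma
Step 2: Substitute values: z = (79 - 97) / 12
Step 3: z = -18 / 12 = -1.5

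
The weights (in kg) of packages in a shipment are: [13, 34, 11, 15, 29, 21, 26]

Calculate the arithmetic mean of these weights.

21.2857

Step 1: Sum all values: 13 + 34 + 11 + 15 + 29 + 21 + 26 = 149
Step 2: Count the number of values: n = 7
Step 3: Mean = sum / n = 149 / 7 = 21.2857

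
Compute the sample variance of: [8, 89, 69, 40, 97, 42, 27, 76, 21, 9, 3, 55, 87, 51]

1023.2088

Step 1: Compute the mean: (8 + 89 + 69 + 40 + 97 + 42 + 27 + 76 + 21 + 9 + 3 + 55 + 87 + 51) / 14 = 48.1429
Step 2: Compute squared deviations from the mean:
  (8 - 48.1429)^2 = 1611.449
  (89 - 48.1429)^2 = 1669.3061
  (69 - 48.1429)^2 = 435.0204
  (40 - 48.1429)^2 = 66.3061
  (97 - 48.1429)^2 = 2387.0204
  (42 - 48.1429)^2 = 37.7347
  (27 - 48.1429)^2 = 447.0204
  (76 - 48.1429)^2 = 776.0204
  (21 - 48.1429)^2 = 736.7347
  (9 - 48.1429)^2 = 1532.1633
  (3 - 48.1429)^2 = 2037.8776
  (55 - 48.1429)^2 = 47.0204
  (87 - 48.1429)^2 = 1509.8776
  (51 - 48.1429)^2 = 8.1633
Step 3: Sum of squared deviations = 13301.7143
Step 4: Sample variance = 13301.7143 / 13 = 1023.2088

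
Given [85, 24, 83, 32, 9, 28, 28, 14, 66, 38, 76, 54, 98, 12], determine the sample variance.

915.2582

Step 1: Compute the mean: (85 + 24 + 83 + 32 + 9 + 28 + 28 + 14 + 66 + 38 + 76 + 54 + 98 + 12) / 14 = 46.2143
Step 2: Compute squared deviations from the mean:
  (85 - 46.2143)^2 = 1504.3316
  (24 - 46.2143)^2 = 493.4745
  (83 - 46.2143)^2 = 1353.1888
  (32 - 46.2143)^2 = 202.0459
  (9 - 46.2143)^2 = 1384.9031
  (28 - 46.2143)^2 = 331.7602
  (28 - 46.2143)^2 = 331.7602
  (14 - 46.2143)^2 = 1037.7602
  (66 - 46.2143)^2 = 391.4745
  (38 - 46.2143)^2 = 67.4745
  (76 - 46.2143)^2 = 887.1888
  (54 - 46.2143)^2 = 60.6173
  (98 - 46.2143)^2 = 2681.7602
  (12 - 46.2143)^2 = 1170.6173
Step 3: Sum of squared deviations = 11898.3571
Step 4: Sample variance = 11898.3571 / 13 = 915.2582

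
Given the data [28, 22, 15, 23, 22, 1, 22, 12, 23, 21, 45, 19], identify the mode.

22

Step 1: Count the frequency of each value:
  1: appears 1 time(s)
  12: appears 1 time(s)
  15: appears 1 time(s)
  19: appears 1 time(s)
  21: appears 1 time(s)
  22: appears 3 time(s)
  23: appears 2 time(s)
  28: appears 1 time(s)
  45: appears 1 time(s)
Step 2: The value 22 appears most frequently (3 times).
Step 3: Mode = 22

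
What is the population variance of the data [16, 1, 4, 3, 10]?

30.16

Step 1: Compute the mean: (16 + 1 + 4 + 3 + 10) / 5 = 6.8
Step 2: Compute squared deviations from the mean:
  (16 - 6.8)^2 = 84.64
  (1 - 6.8)^2 = 33.64
  (4 - 6.8)^2 = 7.84
  (3 - 6.8)^2 = 14.44
  (10 - 6.8)^2 = 10.24
Step 3: Sum of squared deviations = 150.8
Step 4: Population variance = 150.8 / 5 = 30.16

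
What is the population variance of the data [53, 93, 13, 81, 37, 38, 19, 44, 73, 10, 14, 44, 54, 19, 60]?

626.3822

Step 1: Compute the mean: (53 + 93 + 13 + 81 + 37 + 38 + 19 + 44 + 73 + 10 + 14 + 44 + 54 + 19 + 60) / 15 = 43.4667
Step 2: Compute squared deviations from the mean:
  (53 - 43.4667)^2 = 90.8844
  (93 - 43.4667)^2 = 2453.5511
  (13 - 43.4667)^2 = 928.2178
  (81 - 43.4667)^2 = 1408.7511
  (37 - 43.4667)^2 = 41.8178
  (38 - 43.4667)^2 = 29.8844
  (19 - 43.4667)^2 = 598.6178
  (44 - 43.4667)^2 = 0.2844
  (73 - 43.4667)^2 = 872.2178
  (10 - 43.4667)^2 = 1120.0178
  (14 - 43.4667)^2 = 868.2844
  (44 - 43.4667)^2 = 0.2844
  (54 - 43.4667)^2 = 110.9511
  (19 - 43.4667)^2 = 598.6178
  (60 - 43.4667)^2 = 273.3511
Step 3: Sum of squared deviations = 9395.7333
Step 4: Population variance = 9395.7333 / 15 = 626.3822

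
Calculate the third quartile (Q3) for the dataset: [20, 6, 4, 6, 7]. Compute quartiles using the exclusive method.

13.5

Step 1: Sort the data: [4, 6, 6, 7, 20]
Step 2: n = 5
Step 3: Using the exclusive quartile method:
  Q1 = 5
  Q2 (median) = 6
  Q3 = 13.5
  IQR = Q3 - Q1 = 13.5 - 5 = 8.5
Step 4: Q3 = 13.5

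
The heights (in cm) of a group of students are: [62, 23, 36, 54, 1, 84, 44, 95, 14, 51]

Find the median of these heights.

47.5

Step 1: Sort the data in ascending order: [1, 14, 23, 36, 44, 51, 54, 62, 84, 95]
Step 2: The number of values is n = 10.
Step 3: Since n is even, the median is the average of positions 5 and 6:
  Median = (44 + 51) / 2 = 47.5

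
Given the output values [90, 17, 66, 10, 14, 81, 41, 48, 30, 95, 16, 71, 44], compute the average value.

47.9231

Step 1: Sum all values: 90 + 17 + 66 + 10 + 14 + 81 + 41 + 48 + 30 + 95 + 16 + 71 + 44 = 623
Step 2: Count the number of values: n = 13
Step 3: Mean = sum / n = 623 / 13 = 47.9231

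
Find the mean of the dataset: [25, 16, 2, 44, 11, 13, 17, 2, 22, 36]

18.8

Step 1: Sum all values: 25 + 16 + 2 + 44 + 11 + 13 + 17 + 2 + 22 + 36 = 188
Step 2: Count the number of values: n = 10
Step 3: Mean = sum / n = 188 / 10 = 18.8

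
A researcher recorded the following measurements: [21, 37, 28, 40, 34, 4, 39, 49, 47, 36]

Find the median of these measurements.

36.5

Step 1: Sort the data in ascending order: [4, 21, 28, 34, 36, 37, 39, 40, 47, 49]
Step 2: The number of values is n = 10.
Step 3: Since n is even, the median is the average of positions 5 and 6:
  Median = (36 + 37) / 2 = 36.5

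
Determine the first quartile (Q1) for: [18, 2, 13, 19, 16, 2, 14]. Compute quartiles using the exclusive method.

2

Step 1: Sort the data: [2, 2, 13, 14, 16, 18, 19]
Step 2: n = 7
Step 3: Using the exclusive quartile method:
  Q1 = 2
  Q2 (median) = 14
  Q3 = 18
  IQR = Q3 - Q1 = 18 - 2 = 16
Step 4: Q1 = 2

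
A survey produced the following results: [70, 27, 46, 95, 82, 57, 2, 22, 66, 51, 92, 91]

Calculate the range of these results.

93

Step 1: Identify the maximum value: max = 95
Step 2: Identify the minimum value: min = 2
Step 3: Range = max - min = 95 - 2 = 93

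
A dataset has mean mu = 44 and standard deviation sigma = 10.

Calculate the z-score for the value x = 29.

-1.5

Step 1: Recall the z-score formula: z = (x - mu) / sigma
Step 2: Substitute values: z = (29 - 44) / 10
Step 3: z = -15 / 10 = -1.5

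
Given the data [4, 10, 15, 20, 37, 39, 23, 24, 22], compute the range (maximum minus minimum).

35

Step 1: Identify the maximum value: max = 39
Step 2: Identify the minimum value: min = 4
Step 3: Range = max - min = 39 - 4 = 35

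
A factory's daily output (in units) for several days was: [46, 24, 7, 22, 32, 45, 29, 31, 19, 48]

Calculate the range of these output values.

41

Step 1: Identify the maximum value: max = 48
Step 2: Identify the minimum value: min = 7
Step 3: Range = max - min = 48 - 7 = 41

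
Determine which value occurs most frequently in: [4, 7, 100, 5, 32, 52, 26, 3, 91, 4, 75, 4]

4

Step 1: Count the frequency of each value:
  3: appears 1 time(s)
  4: appears 3 time(s)
  5: appears 1 time(s)
  7: appears 1 time(s)
  26: appears 1 time(s)
  32: appears 1 time(s)
  52: appears 1 time(s)
  75: appears 1 time(s)
  91: appears 1 time(s)
  100: appears 1 time(s)
Step 2: The value 4 appears most frequently (3 times).
Step 3: Mode = 4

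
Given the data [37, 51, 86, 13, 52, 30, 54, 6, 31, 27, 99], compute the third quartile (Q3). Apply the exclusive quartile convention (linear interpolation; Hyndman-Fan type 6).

54

Step 1: Sort the data: [6, 13, 27, 30, 31, 37, 51, 52, 54, 86, 99]
Step 2: n = 11
Step 3: Using the exclusive quartile method:
  Q1 = 27
  Q2 (median) = 37
  Q3 = 54
  IQR = Q3 - Q1 = 54 - 27 = 27
Step 4: Q3 = 54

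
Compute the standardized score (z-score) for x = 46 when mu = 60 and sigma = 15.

-0.9333

Step 1: Recall the z-score formula: z = (x - mu) / sigma
Step 2: Substitute values: z = (46 - 60) / 15
Step 3: z = -14 / 15 = -0.9333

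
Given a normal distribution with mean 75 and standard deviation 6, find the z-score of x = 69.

-1

Step 1: Recall the z-score formula: z = (x - mu) / sigma
Step 2: Substitute values: z = (69 - 75) / 6
Step 3: z = -6 / 6 = -1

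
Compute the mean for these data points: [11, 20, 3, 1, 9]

8.8

Step 1: Sum all values: 11 + 20 + 3 + 1 + 9 = 44
Step 2: Count the number of values: n = 5
Step 3: Mean = sum / n = 44 / 5 = 8.8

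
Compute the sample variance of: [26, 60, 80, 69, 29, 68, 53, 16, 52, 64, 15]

526.2545

Step 1: Compute the mean: (26 + 60 + 80 + 69 + 29 + 68 + 53 + 16 + 52 + 64 + 15) / 11 = 48.3636
Step 2: Compute squared deviations from the mean:
  (26 - 48.3636)^2 = 500.1322
  (60 - 48.3636)^2 = 135.405
  (80 - 48.3636)^2 = 1000.8595
  (69 - 48.3636)^2 = 425.8595
  (29 - 48.3636)^2 = 374.9504
  (68 - 48.3636)^2 = 385.5868
  (53 - 48.3636)^2 = 21.4959
  (16 - 48.3636)^2 = 1047.405
  (52 - 48.3636)^2 = 13.2231
  (64 - 48.3636)^2 = 244.4959
  (15 - 48.3636)^2 = 1113.1322
Step 3: Sum of squared deviations = 5262.5455
Step 4: Sample variance = 5262.5455 / 10 = 526.2545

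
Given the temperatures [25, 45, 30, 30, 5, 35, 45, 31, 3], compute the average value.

27.6667

Step 1: Sum all values: 25 + 45 + 30 + 30 + 5 + 35 + 45 + 31 + 3 = 249
Step 2: Count the number of values: n = 9
Step 3: Mean = sum / n = 249 / 9 = 27.6667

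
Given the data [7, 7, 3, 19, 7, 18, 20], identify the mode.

7

Step 1: Count the frequency of each value:
  3: appears 1 time(s)
  7: appears 3 time(s)
  18: appears 1 time(s)
  19: appears 1 time(s)
  20: appears 1 time(s)
Step 2: The value 7 appears most frequently (3 times).
Step 3: Mode = 7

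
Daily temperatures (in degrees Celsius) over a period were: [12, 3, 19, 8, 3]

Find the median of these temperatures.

8

Step 1: Sort the data in ascending order: [3, 3, 8, 12, 19]
Step 2: The number of values is n = 5.
Step 3: Since n is odd, the median is the middle value at position 3: 8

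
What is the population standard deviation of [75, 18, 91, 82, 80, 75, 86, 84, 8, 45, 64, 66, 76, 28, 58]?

25.1523

Step 1: Compute the mean: 62.4
Step 2: Sum of squared deviations from the mean: 9489.6
Step 3: Population variance = 9489.6 / 15 = 632.64
Step 4: Standard deviation = sqrt(632.64) = 25.1523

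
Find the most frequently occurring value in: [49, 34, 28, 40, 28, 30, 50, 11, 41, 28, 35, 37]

28

Step 1: Count the frequency of each value:
  11: appears 1 time(s)
  28: appears 3 time(s)
  30: appears 1 time(s)
  34: appears 1 time(s)
  35: appears 1 time(s)
  37: appears 1 time(s)
  40: appears 1 time(s)
  41: appears 1 time(s)
  49: appears 1 time(s)
  50: appears 1 time(s)
Step 2: The value 28 appears most frequently (3 times).
Step 3: Mode = 28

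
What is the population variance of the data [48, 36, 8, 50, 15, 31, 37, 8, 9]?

261.8765

Step 1: Compute the mean: (48 + 36 + 8 + 50 + 15 + 31 + 37 + 8 + 9) / 9 = 26.8889
Step 2: Compute squared deviations from the mean:
  (48 - 26.8889)^2 = 445.679
  (36 - 26.8889)^2 = 83.0123
  (8 - 26.8889)^2 = 356.7901
  (50 - 26.8889)^2 = 534.1235
  (15 - 26.8889)^2 = 141.3457
  (31 - 26.8889)^2 = 16.9012
  (37 - 26.8889)^2 = 102.2346
  (8 - 26.8889)^2 = 356.7901
  (9 - 26.8889)^2 = 320.0123
Step 3: Sum of squared deviations = 2356.8889
Step 4: Population variance = 2356.8889 / 9 = 261.8765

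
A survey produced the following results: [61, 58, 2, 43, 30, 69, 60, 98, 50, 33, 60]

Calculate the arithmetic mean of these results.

51.2727

Step 1: Sum all values: 61 + 58 + 2 + 43 + 30 + 69 + 60 + 98 + 50 + 33 + 60 = 564
Step 2: Count the number of values: n = 11
Step 3: Mean = sum / n = 564 / 11 = 51.2727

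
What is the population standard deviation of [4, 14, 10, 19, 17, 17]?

5.1235

Step 1: Compute the mean: 13.5
Step 2: Sum of squared deviations from the mean: 157.5
Step 3: Population variance = 157.5 / 6 = 26.25
Step 4: Standard deviation = sqrt(26.25) = 5.1235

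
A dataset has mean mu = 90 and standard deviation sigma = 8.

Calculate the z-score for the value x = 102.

1.5

Step 1: Recall the z-score formula: z = (x - mu) / sigma
Step 2: Substitute values: z = (102 - 90) / 8
Step 3: z = 12 / 8 = 1.5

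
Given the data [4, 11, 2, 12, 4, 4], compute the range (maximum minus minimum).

10

Step 1: Identify the maximum value: max = 12
Step 2: Identify the minimum value: min = 2
Step 3: Range = max - min = 12 - 2 = 10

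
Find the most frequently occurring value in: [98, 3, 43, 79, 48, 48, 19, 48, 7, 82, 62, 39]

48

Step 1: Count the frequency of each value:
  3: appears 1 time(s)
  7: appears 1 time(s)
  19: appears 1 time(s)
  39: appears 1 time(s)
  43: appears 1 time(s)
  48: appears 3 time(s)
  62: appears 1 time(s)
  79: appears 1 time(s)
  82: appears 1 time(s)
  98: appears 1 time(s)
Step 2: The value 48 appears most frequently (3 times).
Step 3: Mode = 48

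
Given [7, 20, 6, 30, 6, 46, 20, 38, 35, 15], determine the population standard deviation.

13.6312

Step 1: Compute the mean: 22.3
Step 2: Sum of squared deviations from the mean: 1858.1
Step 3: Population variance = 1858.1 / 10 = 185.81
Step 4: Standard deviation = sqrt(185.81) = 13.6312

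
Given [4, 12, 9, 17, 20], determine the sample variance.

40.3

Step 1: Compute the mean: (4 + 12 + 9 + 17 + 20) / 5 = 12.4
Step 2: Compute squared deviations from the mean:
  (4 - 12.4)^2 = 70.56
  (12 - 12.4)^2 = 0.16
  (9 - 12.4)^2 = 11.56
  (17 - 12.4)^2 = 21.16
  (20 - 12.4)^2 = 57.76
Step 3: Sum of squared deviations = 161.2
Step 4: Sample variance = 161.2 / 4 = 40.3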